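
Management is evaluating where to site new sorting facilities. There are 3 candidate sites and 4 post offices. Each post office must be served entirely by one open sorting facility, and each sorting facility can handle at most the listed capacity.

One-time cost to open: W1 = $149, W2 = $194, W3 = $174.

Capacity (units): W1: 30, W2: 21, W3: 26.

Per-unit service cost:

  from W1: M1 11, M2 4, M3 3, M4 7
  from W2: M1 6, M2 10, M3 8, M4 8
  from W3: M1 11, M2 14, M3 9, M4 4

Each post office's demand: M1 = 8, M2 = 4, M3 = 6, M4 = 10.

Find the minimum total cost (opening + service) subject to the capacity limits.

Open {W1}: M1→W1 11·8=88, M2→W1 4·4=16, M3→W1 3·6=18, M4→W1 7·10=70.
Loads: W1 carries 28/30. Service 192; fixed 149; total 341.
Next best feasible plan costs 485.

Minimum total cost: 341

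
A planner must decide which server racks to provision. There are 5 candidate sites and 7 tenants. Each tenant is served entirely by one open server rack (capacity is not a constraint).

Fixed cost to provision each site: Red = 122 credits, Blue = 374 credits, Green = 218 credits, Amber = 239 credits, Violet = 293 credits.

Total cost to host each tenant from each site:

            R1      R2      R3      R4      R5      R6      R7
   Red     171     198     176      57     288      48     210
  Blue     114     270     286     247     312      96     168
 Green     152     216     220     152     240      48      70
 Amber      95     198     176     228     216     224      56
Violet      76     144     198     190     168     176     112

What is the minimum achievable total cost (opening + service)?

For any fixed open set, each tenant goes to its cheapest open site; total = fixed + service.
{Red, Violet}: R1→Violet 76, R2→Violet 144, R3→Red 176, R4→Red 57, R5→Violet 168, R6→Red 48, R7→Violet 112. Service 781; fixed 415; total 1196.
{Red, Amber}: service 846 + fixed 361 = 1207
{Red}: service 1148 + fixed 122 = 1270
{Red, Blue, Green, Amber, Violet}: service 725 + fixed 1246 = 1971
No other subset beats 1196.

Minimum total cost: 1196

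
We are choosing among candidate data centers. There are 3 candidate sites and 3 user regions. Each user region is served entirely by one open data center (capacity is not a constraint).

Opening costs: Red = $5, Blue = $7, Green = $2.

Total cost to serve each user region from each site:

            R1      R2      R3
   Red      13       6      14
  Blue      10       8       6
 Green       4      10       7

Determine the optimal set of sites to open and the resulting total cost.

Open Green only; minimum total cost 23.

For any fixed open set, each user region goes to its cheapest open site; total = fixed + service.
{Green}: R1→Green 4, R2→Green 10, R3→Green 7. Service 21; fixed 2; total 23.
{Red, Green}: R1→Green 4, R2→Red 6, R3→Green 7. Service 17; fixed 7; total 24.
{Blue, Green}: service 18 + fixed 9 = 27
{Red, Blue, Green}: service 16 + fixed 14 = 30
No other subset beats 23.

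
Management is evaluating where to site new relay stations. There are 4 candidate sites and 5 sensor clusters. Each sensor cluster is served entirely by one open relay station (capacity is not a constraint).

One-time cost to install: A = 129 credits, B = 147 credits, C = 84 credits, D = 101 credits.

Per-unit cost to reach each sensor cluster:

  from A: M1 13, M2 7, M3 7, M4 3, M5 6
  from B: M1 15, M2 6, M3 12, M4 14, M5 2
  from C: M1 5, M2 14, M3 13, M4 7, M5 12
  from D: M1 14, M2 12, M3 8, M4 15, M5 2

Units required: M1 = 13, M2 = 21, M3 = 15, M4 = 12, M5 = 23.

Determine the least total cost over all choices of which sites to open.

Minimum total cost: 704

For any fixed open set, each sensor cluster goes to its cheapest open site; total = fixed + service.
{A, C}: M1→C 5·13=65, M2→A 7·21=147, M3→A 7·15=105, M4→A 3·12=36, M5→A 6·23=138. Service 491; fixed 213; total 704.
{A, C, D}: service 399 + fixed 314 = 713
{A}: service 595 + fixed 129 = 724
{A, B, C, D}: service 378 + fixed 461 = 839
No other subset beats 704.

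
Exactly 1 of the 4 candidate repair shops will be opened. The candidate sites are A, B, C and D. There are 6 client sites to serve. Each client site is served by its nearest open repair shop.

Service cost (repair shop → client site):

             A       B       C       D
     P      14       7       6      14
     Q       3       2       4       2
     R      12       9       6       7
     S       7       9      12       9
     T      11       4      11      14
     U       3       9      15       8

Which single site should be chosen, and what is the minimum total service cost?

With exactly 1 open, each client site uses its cheapest among the chosen.
{B}: P→B 7, Q→B 2, R→B 9, S→B 9, T→B 4, U→B 9. Service cost 40.
{A}: service cost 50
{C}: service cost 54
Among all 4 size-1 choices, {B} is lowest.

Choose B only; total service cost 40.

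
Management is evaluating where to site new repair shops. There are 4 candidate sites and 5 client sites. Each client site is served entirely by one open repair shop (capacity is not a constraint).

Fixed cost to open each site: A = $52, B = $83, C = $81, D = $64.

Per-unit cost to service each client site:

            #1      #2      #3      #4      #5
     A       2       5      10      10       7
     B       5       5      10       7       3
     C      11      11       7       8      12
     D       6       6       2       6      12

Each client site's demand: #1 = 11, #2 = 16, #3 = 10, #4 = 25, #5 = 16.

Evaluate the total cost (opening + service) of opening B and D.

Total cost: 500

Each client site is assigned to its cheapest site among the open ones.
{B, D}: #1→B 5·11=55, #2→B 5·16=80, #3→D 2·10=20, #4→D 6·25=150, #5→B 3·16=48. Service 353; fixed 147; total 500.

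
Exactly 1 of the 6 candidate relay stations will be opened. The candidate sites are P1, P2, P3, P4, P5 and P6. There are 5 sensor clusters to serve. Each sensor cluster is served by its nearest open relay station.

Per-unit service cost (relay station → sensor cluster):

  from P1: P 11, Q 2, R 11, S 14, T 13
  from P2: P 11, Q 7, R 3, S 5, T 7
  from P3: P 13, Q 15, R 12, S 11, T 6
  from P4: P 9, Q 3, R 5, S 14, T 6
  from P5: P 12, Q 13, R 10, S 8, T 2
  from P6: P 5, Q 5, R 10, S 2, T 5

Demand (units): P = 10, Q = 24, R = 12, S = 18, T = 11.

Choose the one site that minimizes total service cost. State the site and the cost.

With exactly 1 open, each sensor cluster uses its cheapest among the chosen.
{P6}: P→P6 5·10=50, Q→P6 5·24=120, R→P6 10·12=120, S→P6 2·18=36, T→P6 5·11=55. Service cost 381.
{P2}: service cost 481
{P4}: service cost 540
Among all 6 size-1 choices, {P6} is lowest.

Choose P6 only; total service cost 381.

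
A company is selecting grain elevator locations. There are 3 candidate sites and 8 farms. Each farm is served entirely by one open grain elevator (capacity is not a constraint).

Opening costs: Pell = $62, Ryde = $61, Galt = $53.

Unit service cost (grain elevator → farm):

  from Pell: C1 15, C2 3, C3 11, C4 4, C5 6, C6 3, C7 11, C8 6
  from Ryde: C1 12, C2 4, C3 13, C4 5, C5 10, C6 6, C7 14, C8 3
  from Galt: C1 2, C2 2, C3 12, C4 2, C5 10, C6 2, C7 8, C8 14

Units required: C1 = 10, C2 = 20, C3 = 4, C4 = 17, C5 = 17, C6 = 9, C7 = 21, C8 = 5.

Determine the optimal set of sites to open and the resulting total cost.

Open Pell and Galt; minimum total cost 571.

For any fixed open set, each farm goes to its cheapest open site; total = fixed + service.
{Pell, Galt}: C1→Galt 2·10=20, C2→Galt 2·20=40, C3→Pell 11·4=44, C4→Galt 2·17=34, C5→Pell 6·17=102, C6→Galt 2·9=18, C7→Galt 8·21=168, C8→Pell 6·5=30. Service 456; fixed 115; total 571.
{Pell, Ryde, Galt}: service 441 + fixed 176 = 617
{Galt}: service 568 + fixed 53 = 621
No other subset beats 571.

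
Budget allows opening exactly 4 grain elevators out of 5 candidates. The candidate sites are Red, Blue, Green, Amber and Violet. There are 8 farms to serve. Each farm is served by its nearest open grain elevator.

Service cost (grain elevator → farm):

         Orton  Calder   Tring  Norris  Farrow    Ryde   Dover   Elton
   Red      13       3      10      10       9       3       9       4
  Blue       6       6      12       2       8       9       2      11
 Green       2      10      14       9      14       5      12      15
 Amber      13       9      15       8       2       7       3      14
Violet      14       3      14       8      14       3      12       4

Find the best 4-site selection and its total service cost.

With exactly 4 open, each farm uses its cheapest among the chosen.
{Red, Blue, Green, Amber}: Orton→Green 2, Calder→Red 3, Tring→Red 10, Norris→Blue 2, Farrow→Amber 2, Ryde→Red 3, Dover→Blue 2, Elton→Red 4. Service cost 28.
{Blue, Green, Amber, Violet}: service cost 30
{Red, Blue, Amber, Violet}: service cost 32
Among all 5 size-4 choices, {Red, Blue, Green, Amber} is lowest.

Choose Red, Blue, Green and Amber; total service cost 28.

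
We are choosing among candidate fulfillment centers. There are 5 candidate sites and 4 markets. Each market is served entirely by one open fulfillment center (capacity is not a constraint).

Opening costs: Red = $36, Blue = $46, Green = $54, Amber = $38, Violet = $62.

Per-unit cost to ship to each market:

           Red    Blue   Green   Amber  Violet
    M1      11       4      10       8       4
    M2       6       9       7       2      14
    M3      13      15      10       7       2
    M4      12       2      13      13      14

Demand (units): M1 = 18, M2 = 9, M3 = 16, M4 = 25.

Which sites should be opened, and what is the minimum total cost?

Open Blue, Amber and Violet; minimum total cost 318.

For any fixed open set, each market goes to its cheapest open site; total = fixed + service.
{Blue, Amber, Violet}: M1→Blue 4·18=72, M2→Amber 2·9=18, M3→Violet 2·16=32, M4→Blue 2·25=50. Service 172; fixed 146; total 318.
{Blue, Amber}: M1→Blue 4·18=72, M2→Amber 2·9=18, M3→Amber 7·16=112, M4→Blue 2·25=50. Service 252; fixed 84; total 336.
{Blue, Violet}: M1→Blue 4·18=72, M2→Blue 9·9=81, M3→Violet 2·16=32, M4→Blue 2·25=50. Service 235; fixed 108; total 343.
{Red, Blue, Green, Amber, Violet}: service 172 + fixed 236 = 408
No other subset beats 318.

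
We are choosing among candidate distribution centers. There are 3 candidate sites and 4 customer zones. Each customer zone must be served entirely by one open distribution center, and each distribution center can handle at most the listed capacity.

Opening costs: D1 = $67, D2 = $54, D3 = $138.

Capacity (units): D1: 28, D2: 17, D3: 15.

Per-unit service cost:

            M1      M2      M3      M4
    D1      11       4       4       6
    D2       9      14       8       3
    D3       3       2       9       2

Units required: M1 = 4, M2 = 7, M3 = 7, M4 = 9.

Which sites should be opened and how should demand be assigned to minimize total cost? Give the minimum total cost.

Open {D1}: M1→D1 11·4=44, M2→D1 4·7=28, M3→D1 4·7=28, M4→D1 6·9=54.
Loads: D1 carries 27/28. Service 154; fixed 67; total 221.
Next best feasible plan costs 240.

Minimum total cost: 221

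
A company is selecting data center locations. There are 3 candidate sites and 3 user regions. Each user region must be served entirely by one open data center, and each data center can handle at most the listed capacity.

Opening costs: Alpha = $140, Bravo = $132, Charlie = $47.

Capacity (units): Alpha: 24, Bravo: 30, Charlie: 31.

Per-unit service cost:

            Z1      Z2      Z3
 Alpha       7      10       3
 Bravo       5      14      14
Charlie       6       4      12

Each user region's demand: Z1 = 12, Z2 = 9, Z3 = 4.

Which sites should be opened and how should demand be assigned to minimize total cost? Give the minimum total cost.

Minimum total cost: 203

Open {Charlie}: Z1→Charlie 6·12=72, Z2→Charlie 4·9=36, Z3→Charlie 12·4=48.
Loads: Charlie carries 25/31. Service 156; fixed 47; total 203.
Next best feasible plan costs 307.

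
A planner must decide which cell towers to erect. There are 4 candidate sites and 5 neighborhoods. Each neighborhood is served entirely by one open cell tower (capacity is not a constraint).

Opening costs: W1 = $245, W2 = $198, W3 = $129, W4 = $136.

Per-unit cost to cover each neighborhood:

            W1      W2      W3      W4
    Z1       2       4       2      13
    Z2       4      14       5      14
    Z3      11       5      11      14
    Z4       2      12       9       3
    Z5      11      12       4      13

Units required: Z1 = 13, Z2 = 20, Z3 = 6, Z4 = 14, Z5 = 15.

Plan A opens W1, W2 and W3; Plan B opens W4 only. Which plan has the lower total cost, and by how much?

Plan A is cheaper by 110.

Plan A: {W1, W2, W3}: Z1→W1 2·13=26, Z2→W1 4·20=80, Z3→W2 5·6=30, Z4→W1 2·14=28, Z5→W3 4·15=60. Service 224; fixed 572; total 796.
Plan B: {W4}: Z1→W4 13·13=169, Z2→W4 14·20=280, Z3→W4 14·6=84, Z4→W4 3·14=42, Z5→W4 13·15=195. Service 770; fixed 136; total 906.
Difference: |796 − 906| = 110.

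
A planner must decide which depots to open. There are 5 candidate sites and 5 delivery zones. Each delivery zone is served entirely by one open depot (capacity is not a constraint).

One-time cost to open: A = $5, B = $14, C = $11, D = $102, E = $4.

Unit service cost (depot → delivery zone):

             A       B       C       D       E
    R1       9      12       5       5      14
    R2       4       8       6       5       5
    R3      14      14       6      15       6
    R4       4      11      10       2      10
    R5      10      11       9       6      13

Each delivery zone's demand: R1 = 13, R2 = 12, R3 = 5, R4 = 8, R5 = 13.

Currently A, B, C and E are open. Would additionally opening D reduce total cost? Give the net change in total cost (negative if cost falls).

Current service cost with {A, B, C, E}: 292.
Adding D: each delivery zone re-picks its cheapest; new service cost 237, saving 55.
Extra fixed cost: 102. Net change = 102 − 55 = 47.
(Totals: 326 → 373.)

No — net change +47 (cost rises by 47).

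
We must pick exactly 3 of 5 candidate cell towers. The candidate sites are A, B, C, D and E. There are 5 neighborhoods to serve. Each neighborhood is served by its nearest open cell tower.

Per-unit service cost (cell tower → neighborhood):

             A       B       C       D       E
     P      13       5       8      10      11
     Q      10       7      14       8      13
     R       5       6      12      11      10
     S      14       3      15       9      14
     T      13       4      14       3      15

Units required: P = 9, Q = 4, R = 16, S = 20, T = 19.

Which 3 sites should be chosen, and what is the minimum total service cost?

Choose A, B and D; total service cost 270.

With exactly 3 open, each neighborhood uses its cheapest among the chosen.
{A, B, D}: P→B 5·9=45, Q→B 7·4=28, R→A 5·16=80, S→B 3·20=60, T→D 3·19=57. Service cost 270.
{B, C, D}: service cost 286
{B, D, E}: service cost 286
Among all 10 size-3 choices, {A, B, D} is lowest.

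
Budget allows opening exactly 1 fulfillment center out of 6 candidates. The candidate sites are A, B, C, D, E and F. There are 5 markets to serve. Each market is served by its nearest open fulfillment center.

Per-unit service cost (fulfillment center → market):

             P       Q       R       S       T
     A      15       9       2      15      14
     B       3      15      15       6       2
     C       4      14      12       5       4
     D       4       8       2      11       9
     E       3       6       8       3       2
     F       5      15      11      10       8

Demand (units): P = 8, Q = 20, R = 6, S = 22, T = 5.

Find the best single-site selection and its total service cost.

With exactly 1 open, each market uses its cheapest among the chosen.
{E}: P→E 3·8=24, Q→E 6·20=120, R→E 8·6=48, S→E 3·22=66, T→E 2·5=10. Service cost 268.
{D}: service cost 491
{C}: service cost 514
Among all 6 size-1 choices, {E} is lowest.

Choose E only; total service cost 268.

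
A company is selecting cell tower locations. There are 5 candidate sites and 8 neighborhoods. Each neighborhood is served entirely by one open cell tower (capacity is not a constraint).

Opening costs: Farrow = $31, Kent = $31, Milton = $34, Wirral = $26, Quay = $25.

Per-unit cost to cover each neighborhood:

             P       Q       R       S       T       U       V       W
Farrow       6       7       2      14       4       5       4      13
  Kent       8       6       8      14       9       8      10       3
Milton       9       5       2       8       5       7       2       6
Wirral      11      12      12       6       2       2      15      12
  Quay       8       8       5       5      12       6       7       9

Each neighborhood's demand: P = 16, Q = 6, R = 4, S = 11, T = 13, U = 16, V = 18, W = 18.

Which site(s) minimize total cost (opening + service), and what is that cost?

For any fixed open set, each neighborhood goes to its cheapest open site; total = fixed + service.
{Farrow, Kent, Milton, Wirral}: P→Farrow 6·16=96, Q→Milton 5·6=30, R→Farrow 2·4=8, S→Wirral 6·11=66, T→Wirral 2·13=26, U→Wirral 2·16=32, V→Milton 2·18=36, W→Kent 3·18=54. Service 348; fixed 122; total 470.
{Kent, Milton, Wirral}: P→Kent 8·16=128, Q→Milton 5·6=30, R→Milton 2·4=8, S→Wirral 6·11=66, T→Wirral 2·13=26, U→Wirral 2·16=32, V→Milton 2·18=36, W→Kent 3·18=54. Service 380; fixed 91; total 471.
{Farrow, Kent, Wirral}: service 390 + fixed 88 = 478
{Farrow, Kent, Milton, Wirral, Quay}: service 337 + fixed 147 = 484
No other subset beats 470.

Open Farrow, Kent, Milton and Wirral; minimum total cost 470.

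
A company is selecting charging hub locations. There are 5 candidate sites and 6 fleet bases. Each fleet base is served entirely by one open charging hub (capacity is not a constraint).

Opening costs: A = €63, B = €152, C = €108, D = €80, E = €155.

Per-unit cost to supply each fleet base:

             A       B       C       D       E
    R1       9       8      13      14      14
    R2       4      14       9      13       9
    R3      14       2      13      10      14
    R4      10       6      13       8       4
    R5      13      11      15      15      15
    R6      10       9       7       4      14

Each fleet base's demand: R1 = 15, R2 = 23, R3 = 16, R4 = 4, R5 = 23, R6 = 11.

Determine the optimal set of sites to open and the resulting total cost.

For any fixed open set, each fleet base goes to its cheapest open site; total = fixed + service.
{A, B}: R1→B 8·15=120, R2→A 4·23=92, R3→B 2·16=32, R4→B 6·4=24, R5→B 11·23=253, R6→B 9·11=99. Service 620; fixed 215; total 835.
{A, B, D}: service 565 + fixed 295 = 860
{A, D}: R1→A 9·15=135, R2→A 4·23=92, R3→D 10·16=160, R4→D 8·4=32, R5→A 13·23=299, R6→D 4·11=44. Service 762; fixed 143; total 905.
{A, B, C, D, E}: service 557 + fixed 558 = 1115
No other subset beats 835.

Open A and B; minimum total cost 835.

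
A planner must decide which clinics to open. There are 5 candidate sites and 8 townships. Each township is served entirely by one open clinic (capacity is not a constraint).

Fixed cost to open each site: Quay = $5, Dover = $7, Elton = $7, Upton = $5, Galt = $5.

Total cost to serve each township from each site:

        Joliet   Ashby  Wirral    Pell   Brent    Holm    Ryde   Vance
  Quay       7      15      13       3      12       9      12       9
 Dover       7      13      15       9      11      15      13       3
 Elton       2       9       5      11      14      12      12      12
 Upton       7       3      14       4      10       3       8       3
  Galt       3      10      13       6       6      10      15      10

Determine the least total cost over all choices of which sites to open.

Minimum total cost: 50

For any fixed open set, each township goes to its cheapest open site; total = fixed + service.
{Elton, Upton}: Joliet→Elton 2, Ashby→Upton 3, Wirral→Elton 5, Pell→Upton 4, Brent→Upton 10, Holm→Upton 3, Ryde→Upton 8, Vance→Upton 3. Service 38; fixed 12; total 50.
{Elton, Upton, Galt}: service 34 + fixed 17 = 51
{Upton, Galt}: service 43 + fixed 10 = 53
{Quay, Dover, Elton, Upton, Galt}: Joliet→Elton 2, Ashby→Upton 3, Wirral→Elton 5, Pell→Quay 3, Brent→Galt 6, Holm→Upton 3, Ryde→Upton 8, Vance→Dover 3. Service 33; fixed 29; total 62.
No other subset beats 50.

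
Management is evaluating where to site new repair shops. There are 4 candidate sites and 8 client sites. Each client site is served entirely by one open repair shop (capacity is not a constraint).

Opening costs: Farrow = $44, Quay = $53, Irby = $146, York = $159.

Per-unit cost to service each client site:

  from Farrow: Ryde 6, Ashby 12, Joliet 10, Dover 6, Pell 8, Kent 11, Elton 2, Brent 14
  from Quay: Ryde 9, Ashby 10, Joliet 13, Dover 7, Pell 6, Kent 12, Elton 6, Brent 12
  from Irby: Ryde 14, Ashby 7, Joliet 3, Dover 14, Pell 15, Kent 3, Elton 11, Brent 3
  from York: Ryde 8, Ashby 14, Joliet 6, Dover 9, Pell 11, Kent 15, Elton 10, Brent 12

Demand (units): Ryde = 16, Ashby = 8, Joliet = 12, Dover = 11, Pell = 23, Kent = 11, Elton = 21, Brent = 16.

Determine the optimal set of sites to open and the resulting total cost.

For any fixed open set, each client site goes to its cheapest open site; total = fixed + service.
{Farrow, Irby}: Ryde→Farrow 6·16=96, Ashby→Irby 7·8=56, Joliet→Irby 3·12=36, Dover→Farrow 6·11=66, Pell→Farrow 8·23=184, Kent→Irby 3·11=33, Elton→Farrow 2·21=42, Brent→Irby 3·16=48. Service 561; fixed 190; total 751.
{Farrow, Quay, Irby}: service 515 + fixed 243 = 758
{Quay, Irby}: Ryde→Quay 9·16=144, Ashby→Irby 7·8=56, Joliet→Irby 3·12=36, Dover→Quay 7·11=77, Pell→Quay 6·23=138, Kent→Irby 3·11=33, Elton→Quay 6·21=126, Brent→Irby 3·16=48. Service 658; fixed 199; total 857.
{Farrow, Quay, Irby, York}: service 515 + fixed 402 = 917
No other subset beats 751.

Open Farrow and Irby; minimum total cost 751.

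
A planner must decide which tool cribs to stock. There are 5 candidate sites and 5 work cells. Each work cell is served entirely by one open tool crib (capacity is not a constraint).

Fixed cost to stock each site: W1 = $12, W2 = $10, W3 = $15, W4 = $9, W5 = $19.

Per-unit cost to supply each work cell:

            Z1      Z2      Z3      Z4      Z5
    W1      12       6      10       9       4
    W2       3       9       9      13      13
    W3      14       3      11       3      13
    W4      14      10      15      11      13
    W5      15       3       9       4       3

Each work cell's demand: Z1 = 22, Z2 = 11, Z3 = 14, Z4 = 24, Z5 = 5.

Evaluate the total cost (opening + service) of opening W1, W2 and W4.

Each work cell is assigned to its cheapest site among the open ones.
{W1, W2, W4}: Z1→W2 3·22=66, Z2→W1 6·11=66, Z3→W2 9·14=126, Z4→W1 9·24=216, Z5→W1 4·5=20. Service 494; fixed 31; total 525.

Total cost: 525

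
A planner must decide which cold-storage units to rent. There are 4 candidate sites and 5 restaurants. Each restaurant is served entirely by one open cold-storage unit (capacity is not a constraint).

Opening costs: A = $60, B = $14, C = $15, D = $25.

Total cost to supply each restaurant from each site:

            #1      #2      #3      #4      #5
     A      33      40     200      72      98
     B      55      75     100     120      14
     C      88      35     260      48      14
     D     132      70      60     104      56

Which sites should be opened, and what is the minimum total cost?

For any fixed open set, each restaurant goes to its cheapest open site; total = fixed + service.
{B, C, D}: #1→B 55, #2→C 35, #3→D 60, #4→C 48, #5→B 14. Service 212; fixed 54; total 266.
{B, C}: #1→B 55, #2→C 35, #3→B 100, #4→C 48, #5→B 14. Service 252; fixed 29; total 281.
{C, D}: service 245 + fixed 40 = 285
{A, B, C, D}: service 190 + fixed 114 = 304
No other subset beats 266.

Open B, C and D; minimum total cost 266.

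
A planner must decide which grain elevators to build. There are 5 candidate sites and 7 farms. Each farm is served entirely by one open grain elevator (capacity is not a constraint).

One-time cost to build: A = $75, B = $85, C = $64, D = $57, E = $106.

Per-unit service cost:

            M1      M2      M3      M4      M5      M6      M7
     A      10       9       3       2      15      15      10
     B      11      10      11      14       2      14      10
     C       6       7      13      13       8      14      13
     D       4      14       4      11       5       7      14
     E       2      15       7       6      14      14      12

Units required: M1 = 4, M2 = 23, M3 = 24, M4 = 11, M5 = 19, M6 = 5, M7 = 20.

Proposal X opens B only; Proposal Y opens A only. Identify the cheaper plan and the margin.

Proposal Y is cheaper by 109.

Proposal X: {B}: M1→B 11·4=44, M2→B 10·23=230, M3→B 11·24=264, M4→B 14·11=154, M5→B 2·19=38, M6→B 14·5=70, M7→B 10·20=200. Service 1000; fixed 85; total 1085.
Proposal Y: {A}: M1→A 10·4=40, M2→A 9·23=207, M3→A 3·24=72, M4→A 2·11=22, M5→A 15·19=285, M6→A 15·5=75, M7→A 10·20=200. Service 901; fixed 75; total 976.
Difference: |1085 − 976| = 109.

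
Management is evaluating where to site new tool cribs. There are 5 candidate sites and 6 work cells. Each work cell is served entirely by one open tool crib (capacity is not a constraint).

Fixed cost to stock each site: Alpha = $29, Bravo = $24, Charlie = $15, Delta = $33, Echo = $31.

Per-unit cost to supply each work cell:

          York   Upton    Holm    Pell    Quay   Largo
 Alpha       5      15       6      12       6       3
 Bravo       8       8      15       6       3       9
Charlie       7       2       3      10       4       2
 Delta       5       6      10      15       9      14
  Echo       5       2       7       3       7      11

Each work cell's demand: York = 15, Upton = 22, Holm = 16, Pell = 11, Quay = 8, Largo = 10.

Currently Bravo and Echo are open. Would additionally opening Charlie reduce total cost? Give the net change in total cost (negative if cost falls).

Current service cost with {Bravo, Echo}: 378.
Adding Charlie: each work cell re-picks its cheapest; new service cost 244, saving 134.
Extra fixed cost: 15. Net change = 15 − 134 = -119.
(Totals: 433 → 314.)

Yes — net change −119 (cost falls by 119).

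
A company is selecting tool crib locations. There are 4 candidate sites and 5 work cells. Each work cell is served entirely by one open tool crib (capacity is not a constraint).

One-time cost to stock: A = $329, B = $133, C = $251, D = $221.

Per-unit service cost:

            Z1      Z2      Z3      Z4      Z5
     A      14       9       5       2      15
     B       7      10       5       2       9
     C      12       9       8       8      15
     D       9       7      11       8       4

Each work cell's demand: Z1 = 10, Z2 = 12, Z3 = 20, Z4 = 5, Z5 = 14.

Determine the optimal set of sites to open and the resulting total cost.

Open B only; minimum total cost 559.

For any fixed open set, each work cell goes to its cheapest open site; total = fixed + service.
{B}: Z1→B 7·10=70, Z2→B 10·12=120, Z3→B 5·20=100, Z4→B 2·5=10, Z5→B 9·14=126. Service 426; fixed 133; total 559.
{B, D}: Z1→B 7·10=70, Z2→D 7·12=84, Z3→B 5·20=100, Z4→B 2·5=10, Z5→D 4·14=56. Service 320; fixed 354; total 674.
{D}: service 490 + fixed 221 = 711
{A, B, C, D}: Z1→B 7·10=70, Z2→D 7·12=84, Z3→A 5·20=100, Z4→A 2·5=10, Z5→D 4·14=56. Service 320; fixed 934; total 1254.
No other subset beats 559.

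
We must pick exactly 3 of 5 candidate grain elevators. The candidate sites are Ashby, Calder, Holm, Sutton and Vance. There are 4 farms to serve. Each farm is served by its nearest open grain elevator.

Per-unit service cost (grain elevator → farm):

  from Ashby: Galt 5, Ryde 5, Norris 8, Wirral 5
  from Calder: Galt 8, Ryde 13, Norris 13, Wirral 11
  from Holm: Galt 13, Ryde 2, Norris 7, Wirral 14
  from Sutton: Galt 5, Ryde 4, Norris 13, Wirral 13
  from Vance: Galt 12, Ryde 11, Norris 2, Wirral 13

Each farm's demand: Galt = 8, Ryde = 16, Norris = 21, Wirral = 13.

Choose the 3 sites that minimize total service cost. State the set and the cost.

Choose Ashby, Holm and Vance; total service cost 179.

With exactly 3 open, each farm uses its cheapest among the chosen.
{Ashby, Holm, Vance}: Galt→Ashby 5·8=40, Ryde→Holm 2·16=32, Norris→Vance 2·21=42, Wirral→Ashby 5·13=65. Service cost 179.
{Ashby, Sutton, Vance}: service cost 211
{Ashby, Calder, Vance}: service cost 227
Among all 10 size-3 choices, {Ashby, Holm, Vance} is lowest.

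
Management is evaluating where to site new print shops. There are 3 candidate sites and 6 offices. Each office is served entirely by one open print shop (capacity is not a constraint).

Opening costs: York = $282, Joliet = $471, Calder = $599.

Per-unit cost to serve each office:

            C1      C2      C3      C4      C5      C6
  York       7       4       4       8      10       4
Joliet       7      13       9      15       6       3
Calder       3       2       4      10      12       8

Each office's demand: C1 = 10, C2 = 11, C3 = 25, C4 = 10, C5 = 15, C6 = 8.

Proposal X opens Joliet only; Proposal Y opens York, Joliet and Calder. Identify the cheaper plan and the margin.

Proposal X: {Joliet}: C1→Joliet 7·10=70, C2→Joliet 13·11=143, C3→Joliet 9·25=225, C4→Joliet 15·10=150, C5→Joliet 6·15=90, C6→Joliet 3·8=24. Service 702; fixed 471; total 1173.
Proposal Y: {York, Joliet, Calder}: C1→Calder 3·10=30, C2→Calder 2·11=22, C3→York 4·25=100, C4→York 8·10=80, C5→Joliet 6·15=90, C6→Joliet 3·8=24. Service 346; fixed 1352; total 1698.
Difference: |1173 − 1698| = 525.

Proposal X is cheaper by 525.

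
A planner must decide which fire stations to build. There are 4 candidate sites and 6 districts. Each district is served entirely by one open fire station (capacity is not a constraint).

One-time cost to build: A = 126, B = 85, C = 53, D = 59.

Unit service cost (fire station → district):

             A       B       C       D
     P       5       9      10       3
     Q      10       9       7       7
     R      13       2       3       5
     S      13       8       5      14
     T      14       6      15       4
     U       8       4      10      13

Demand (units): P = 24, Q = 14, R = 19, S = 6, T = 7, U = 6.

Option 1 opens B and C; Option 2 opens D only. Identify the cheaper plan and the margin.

Option 2 is cheaper by 72.

Option 1: {B, C}: P→B 9·24=216, Q→C 7·14=98, R→B 2·19=38, S→C 5·6=30, T→B 6·7=42, U→B 4·6=24. Service 448; fixed 138; total 586.
Option 2: {D}: P→D 3·24=72, Q→D 7·14=98, R→D 5·19=95, S→D 14·6=84, T→D 4·7=28, U→D 13·6=78. Service 455; fixed 59; total 514.
Difference: |586 − 514| = 72.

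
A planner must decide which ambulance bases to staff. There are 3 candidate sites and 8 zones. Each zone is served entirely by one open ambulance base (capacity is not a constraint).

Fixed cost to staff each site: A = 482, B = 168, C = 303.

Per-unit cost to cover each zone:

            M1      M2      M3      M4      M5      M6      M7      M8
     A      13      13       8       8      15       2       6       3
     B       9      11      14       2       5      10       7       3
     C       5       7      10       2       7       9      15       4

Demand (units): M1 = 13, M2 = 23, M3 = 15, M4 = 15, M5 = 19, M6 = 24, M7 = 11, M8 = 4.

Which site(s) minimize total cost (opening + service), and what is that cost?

For any fixed open set, each zone goes to its cheapest open site; total = fixed + service.
{B}: M1→B 9·13=117, M2→B 11·23=253, M3→B 14·15=210, M4→B 2·15=30, M5→B 5·19=95, M6→B 10·24=240, M7→B 7·11=77, M8→B 3·4=12. Service 1034; fixed 168; total 1202.
{C}: service 936 + fixed 303 = 1239
{B, C}: M1→C 5·13=65, M2→C 7·23=161, M3→C 10·15=150, M4→B 2·15=30, M5→B 5·19=95, M6→C 9·24=216, M7→B 7·11=77, M8→B 3·4=12. Service 806; fixed 471; total 1277.
{A, B, C}: M1→C 5·13=65, M2→C 7·23=161, M3→A 8·15=120, M4→B 2·15=30, M5→B 5·19=95, M6→A 2·24=48, M7→A 6·11=66, M8→A 3·4=12. Service 597; fixed 953; total 1550.
No other subset beats 1202.

Open B only; minimum total cost 1202.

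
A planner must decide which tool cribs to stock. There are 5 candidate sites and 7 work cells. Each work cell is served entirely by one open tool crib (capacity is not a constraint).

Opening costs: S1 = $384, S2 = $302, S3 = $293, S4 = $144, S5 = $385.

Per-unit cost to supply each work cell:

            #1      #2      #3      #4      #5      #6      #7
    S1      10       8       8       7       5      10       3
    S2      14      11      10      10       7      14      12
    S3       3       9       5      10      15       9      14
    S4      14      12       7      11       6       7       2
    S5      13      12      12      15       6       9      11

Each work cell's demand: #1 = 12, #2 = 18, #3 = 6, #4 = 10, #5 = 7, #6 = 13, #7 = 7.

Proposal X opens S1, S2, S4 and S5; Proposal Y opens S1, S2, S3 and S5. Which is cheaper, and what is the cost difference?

Proposal X is cheaper by 86.

Proposal X: {S1, S2, S4, S5}: #1→S1 10·12=120, #2→S1 8·18=144, #3→S4 7·6=42, #4→S1 7·10=70, #5→S1 5·7=35, #6→S4 7·13=91, #7→S4 2·7=14. Service 516; fixed 1215; total 1731.
Proposal Y: {S1, S2, S3, S5}: #1→S3 3·12=36, #2→S1 8·18=144, #3→S3 5·6=30, #4→S1 7·10=70, #5→S1 5·7=35, #6→S3 9·13=117, #7→S1 3·7=21. Service 453; fixed 1364; total 1817.
Difference: |1731 − 1817| = 86.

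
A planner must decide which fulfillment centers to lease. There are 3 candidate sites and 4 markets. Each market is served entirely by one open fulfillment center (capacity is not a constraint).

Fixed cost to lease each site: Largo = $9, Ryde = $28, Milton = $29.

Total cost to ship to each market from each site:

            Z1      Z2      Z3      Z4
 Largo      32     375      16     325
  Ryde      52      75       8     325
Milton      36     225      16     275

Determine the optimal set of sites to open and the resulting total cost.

Open Ryde and Milton; minimum total cost 451.

For any fixed open set, each market goes to its cheapest open site; total = fixed + service.
{Ryde, Milton}: Z1→Milton 36, Z2→Ryde 75, Z3→Ryde 8, Z4→Milton 275. Service 394; fixed 57; total 451.
{Largo, Ryde, Milton}: service 390 + fixed 66 = 456
{Largo, Ryde}: Z1→Largo 32, Z2→Ryde 75, Z3→Ryde 8, Z4→Largo 325. Service 440; fixed 37; total 477.
{Largo}: service 748 + fixed 9 = 757
No other subset beats 451.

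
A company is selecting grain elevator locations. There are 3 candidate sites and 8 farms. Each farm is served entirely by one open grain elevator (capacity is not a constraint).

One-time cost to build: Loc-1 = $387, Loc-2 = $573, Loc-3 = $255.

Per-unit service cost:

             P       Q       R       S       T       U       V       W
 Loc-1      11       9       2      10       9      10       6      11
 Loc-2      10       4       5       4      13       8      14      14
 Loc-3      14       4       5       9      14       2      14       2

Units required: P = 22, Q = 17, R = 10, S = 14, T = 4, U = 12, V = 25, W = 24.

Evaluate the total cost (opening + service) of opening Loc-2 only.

Each farm is assigned to its cheapest site among the open ones.
{Loc-2}: P→Loc-2 10·22=220, Q→Loc-2 4·17=68, R→Loc-2 5·10=50, S→Loc-2 4·14=56, T→Loc-2 13·4=52, U→Loc-2 8·12=96, V→Loc-2 14·25=350, W→Loc-2 14·24=336. Service 1228; fixed 573; total 1801.

Total cost: 1801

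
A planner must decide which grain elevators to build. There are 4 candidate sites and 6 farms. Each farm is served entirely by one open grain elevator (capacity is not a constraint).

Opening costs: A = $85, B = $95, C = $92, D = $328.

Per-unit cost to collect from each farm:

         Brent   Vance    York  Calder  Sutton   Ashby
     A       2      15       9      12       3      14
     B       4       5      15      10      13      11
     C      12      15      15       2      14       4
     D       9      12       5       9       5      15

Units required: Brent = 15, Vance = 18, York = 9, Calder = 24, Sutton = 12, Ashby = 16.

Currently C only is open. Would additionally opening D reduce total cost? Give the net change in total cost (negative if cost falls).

No — net change +31 (cost rises by 31).

Current service cost with {C}: 865.
Adding D: each farm re-picks its cheapest; new service cost 568, saving 297.
Extra fixed cost: 328. Net change = 328 − 297 = 31.
(Totals: 957 → 988.)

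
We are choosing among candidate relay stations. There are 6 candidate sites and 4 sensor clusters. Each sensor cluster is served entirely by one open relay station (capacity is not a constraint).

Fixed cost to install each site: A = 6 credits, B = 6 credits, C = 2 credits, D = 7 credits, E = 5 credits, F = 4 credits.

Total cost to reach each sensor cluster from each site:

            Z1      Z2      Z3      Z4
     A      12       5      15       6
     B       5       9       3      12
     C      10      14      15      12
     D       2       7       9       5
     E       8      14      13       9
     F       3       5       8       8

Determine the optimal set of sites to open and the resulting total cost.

For any fixed open set, each sensor cluster goes to its cheapest open site; total = fixed + service.
{F}: Z1→F 3, Z2→F 5, Z3→F 8, Z4→F 8. Service 24; fixed 4; total 28.
{B, F}: Z1→F 3, Z2→F 5, Z3→B 3, Z4→F 8. Service 19; fixed 10; total 29.
{B, D}: service 17 + fixed 13 = 30
{A, B, C, D, E, F}: Z1→D 2, Z2→A 5, Z3→B 3, Z4→D 5. Service 15; fixed 30; total 45.
No other subset beats 28.

Open F only; minimum total cost 28.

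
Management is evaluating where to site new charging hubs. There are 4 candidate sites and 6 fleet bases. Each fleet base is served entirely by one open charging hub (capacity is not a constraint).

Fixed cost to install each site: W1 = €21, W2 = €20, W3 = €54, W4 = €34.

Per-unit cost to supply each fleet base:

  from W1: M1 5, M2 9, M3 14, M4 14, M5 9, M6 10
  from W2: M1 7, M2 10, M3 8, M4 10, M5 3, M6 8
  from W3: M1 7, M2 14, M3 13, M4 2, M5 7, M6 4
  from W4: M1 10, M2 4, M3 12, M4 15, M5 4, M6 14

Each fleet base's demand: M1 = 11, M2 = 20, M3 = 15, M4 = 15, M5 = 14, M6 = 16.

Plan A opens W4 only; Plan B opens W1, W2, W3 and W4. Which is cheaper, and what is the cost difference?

Plan A: {W4}: M1→W4 10·11=110, M2→W4 4·20=80, M3→W4 12·15=180, M4→W4 15·15=225, M5→W4 4·14=56, M6→W4 14·16=224. Service 875; fixed 34; total 909.
Plan B: {W1, W2, W3, W4}: M1→W1 5·11=55, M2→W4 4·20=80, M3→W2 8·15=120, M4→W3 2·15=30, M5→W2 3·14=42, M6→W3 4·16=64. Service 391; fixed 129; total 520.
Difference: |909 − 520| = 389.

Plan B is cheaper by 389.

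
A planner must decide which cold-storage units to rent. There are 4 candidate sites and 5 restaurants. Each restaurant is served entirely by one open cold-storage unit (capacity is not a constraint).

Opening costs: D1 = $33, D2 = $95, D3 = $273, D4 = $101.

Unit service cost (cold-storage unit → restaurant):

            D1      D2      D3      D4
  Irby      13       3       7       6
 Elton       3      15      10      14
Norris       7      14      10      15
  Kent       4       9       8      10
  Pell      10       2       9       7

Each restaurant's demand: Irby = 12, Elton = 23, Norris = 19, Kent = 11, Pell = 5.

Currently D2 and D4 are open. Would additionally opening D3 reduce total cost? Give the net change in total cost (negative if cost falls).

Current service cost with {D2, D4}: 733.
Adding D3: each restaurant re-picks its cheapest; new service cost 554, saving 179.
Extra fixed cost: 273. Net change = 273 − 179 = 94.
(Totals: 929 → 1023.)

No — net change +94 (cost rises by 94).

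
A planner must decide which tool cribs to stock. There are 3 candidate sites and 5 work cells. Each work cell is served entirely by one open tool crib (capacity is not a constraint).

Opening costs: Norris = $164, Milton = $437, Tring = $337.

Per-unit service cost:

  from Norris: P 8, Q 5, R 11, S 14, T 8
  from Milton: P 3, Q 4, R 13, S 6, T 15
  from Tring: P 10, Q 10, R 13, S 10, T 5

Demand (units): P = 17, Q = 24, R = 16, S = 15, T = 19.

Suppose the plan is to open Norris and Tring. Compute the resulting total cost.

Total cost: 1178

Each work cell is assigned to its cheapest site among the open ones.
{Norris, Tring}: P→Norris 8·17=136, Q→Norris 5·24=120, R→Norris 11·16=176, S→Tring 10·15=150, T→Tring 5·19=95. Service 677; fixed 501; total 1178.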